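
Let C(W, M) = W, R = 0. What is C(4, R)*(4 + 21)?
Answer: 100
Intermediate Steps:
C(4, R)*(4 + 21) = 4*(4 + 21) = 4*25 = 100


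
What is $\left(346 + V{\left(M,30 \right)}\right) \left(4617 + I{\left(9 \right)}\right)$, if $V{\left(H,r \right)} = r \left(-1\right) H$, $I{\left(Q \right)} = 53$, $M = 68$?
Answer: $-7910980$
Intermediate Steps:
$V{\left(H,r \right)} = - H r$ ($V{\left(H,r \right)} = - r H = - H r$)
$\left(346 + V{\left(M,30 \right)}\right) \left(4617 + I{\left(9 \right)}\right) = \left(346 - 68 \cdot 30\right) \left(4617 + 53\right) = \left(346 - 2040\right) 4670 = \left(-1694\right) 4670 = -7910980$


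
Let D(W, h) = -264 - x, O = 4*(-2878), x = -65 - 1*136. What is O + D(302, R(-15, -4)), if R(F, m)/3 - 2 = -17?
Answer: -11575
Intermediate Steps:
x = -201 (x = -65 - 136 = -201)
R(F, m) = -45 (R(F, m) = 6 + 3*(-17) = 6 - 51 = -45)
O = -11512
D(W, h) = -63 (D(W, h) = -264 - 1*(-201) = -264 + 201 = -63)
O + D(302, R(-15, -4)) = -11512 - 63 = -11575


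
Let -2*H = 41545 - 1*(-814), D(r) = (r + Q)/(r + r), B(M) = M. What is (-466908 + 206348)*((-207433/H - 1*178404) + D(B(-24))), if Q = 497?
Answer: 5907169504002595/127077 ≈ 4.6485e+10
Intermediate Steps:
D(r) = (497 + r)/(2*r) (D(r) = (r + 497)/(r + r) = (497 + r)/((2*r)) = (497 + r)*(1/(2*r)) = (497 + r)/(2*r))
H = -42359/2 (H = -(41545 - 1*(-814))/2 = -(41545 + 814)/2 = -½*42359 = -42359/2 ≈ -21180.)
(-466908 + 206348)*((-207433/H - 1*178404) + D(B(-24))) = (-466908 + 206348)*((-207433/(-42359/2) - 1*178404) + (½)*(497 - 24)/(-24)) = -260560*((-207433*(-2/42359) - 178404) + (½)*(-1/24)*473) = -260560*((414866/42359 - 178404) - 473/48) = -260560*(-7556600170/42359 - 473/48) = -260560*(-362736843967/2033232) = 5907169504002595/127077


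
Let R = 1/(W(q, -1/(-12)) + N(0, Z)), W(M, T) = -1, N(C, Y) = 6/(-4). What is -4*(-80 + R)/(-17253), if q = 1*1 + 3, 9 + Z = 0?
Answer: -536/28755 ≈ -0.018640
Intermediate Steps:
Z = -9 (Z = -9 + 0 = -9)
q = 4 (q = 1 + 3 = 4)
N(C, Y) = -3/2 (N(C, Y) = 6*(-¼) = -3/2)
R = -⅖ (R = 1/(-1 - 3/2) = 1/(-5/2) = -⅖ ≈ -0.40000)
-4*(-80 + R)/(-17253) = -4*(-80 - ⅖)/(-17253) = -4*(-402/5)*(-1/17253) = (1608/5)*(-1/17253) = -536/28755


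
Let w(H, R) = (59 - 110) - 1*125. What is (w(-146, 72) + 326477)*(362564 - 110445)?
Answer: 82266681819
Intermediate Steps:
w(H, R) = -176 (w(H, R) = -51 - 125 = -176)
(w(-146, 72) + 326477)*(362564 - 110445) = (-176 + 326477)*(362564 - 110445) = 326301*252119 = 82266681819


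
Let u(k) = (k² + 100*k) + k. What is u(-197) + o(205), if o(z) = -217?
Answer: 18695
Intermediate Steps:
u(k) = k² + 101*k
u(-197) + o(205) = -197*(101 - 197) - 217 = -197*(-96) - 217 = 18912 - 217 = 18695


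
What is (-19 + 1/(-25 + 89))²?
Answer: 1476225/4096 ≈ 360.41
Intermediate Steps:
(-19 + 1/(-25 + 89))² = (-19 + 1/64)² = (-1215/64)² = 1476225/4096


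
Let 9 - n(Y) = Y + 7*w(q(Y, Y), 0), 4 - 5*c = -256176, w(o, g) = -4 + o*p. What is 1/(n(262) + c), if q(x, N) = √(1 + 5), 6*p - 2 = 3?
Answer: 306066/15612731501 + 35*√6/15612731501 ≈ 1.9609e-5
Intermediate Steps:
p = ⅚ (p = ⅓ + (⅙)*3 = ⅓ + ½ = ⅚ ≈ 0.83333)
q(x, N) = √6
w(o, g) = -4 + 5*o/6 (w(o, g) = -4 + o*(⅚) = -4 + 5*o/6)
c = 51236 (c = ⅘ - ⅕*(-256176) = ⅘ + 256176/5 = 51236)
n(Y) = 37 - Y - 35*√6/6 (n(Y) = 9 - (Y + 7*(-4 + 5*√6/6)) = 9 - (Y + (-28 + 35*√6/6)) = 9 - (-28 + Y + 35*√6/6) = 9 + (28 - Y - 35*√6/6) = 37 - Y - 35*√6/6)
1/(n(262) + c) = 1/((37 - 1*262 - 35*√6/6) + 51236) = 1/((37 - 262 - 35*√6/6) + 51236) = 1/((-225 - 35*√6/6) + 51236) = 1/(51011 - 35*√6/6)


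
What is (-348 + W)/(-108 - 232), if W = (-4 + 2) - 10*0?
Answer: 35/34 ≈ 1.0294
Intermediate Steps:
W = -2 (W = -2 + 0 = -2)
(-348 + W)/(-108 - 232) = (-348 - 2)/(-108 - 232) = -350/(-340) = -350*(-1/340) = 35/34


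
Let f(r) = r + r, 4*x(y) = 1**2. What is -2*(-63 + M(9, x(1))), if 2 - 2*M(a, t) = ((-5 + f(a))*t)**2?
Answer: 2153/16 ≈ 134.56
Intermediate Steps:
x(y) = 1/4 (x(y) = (1/4)*1**2 = (1/4)*1 = 1/4)
f(r) = 2*r
M(a, t) = 1 - t**2*(-5 + 2*a)**2/2
-2*(-63 + M(9, x(1))) = -2*(-63 + (1 - (1/4)**2*(-5 + 2*9)**2/2)) = -2*(-63 + (1 - 1/2*1/16*(-5 + 18)**2)) = -2*(-63 + (1 - 1/2*1/16*13**2)) = -2*(-63 + (1 - 1/2*1/16*169)) = -2*(-63 + (1 - 169/32)) = -2*(-63 - 137/32) = -2*(-2153/32) = 2153/16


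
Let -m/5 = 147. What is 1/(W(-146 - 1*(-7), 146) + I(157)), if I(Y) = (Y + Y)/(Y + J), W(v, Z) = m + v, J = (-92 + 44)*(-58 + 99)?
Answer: -1811/1583128 ≈ -0.0011439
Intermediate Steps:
m = -735 (m = -5*147 = -735)
J = -1968 (J = -48*41 = -1968)
W(v, Z) = -735 + v
I(Y) = 2*Y/(-1968 + Y) (I(Y) = (Y + Y)/(Y - 1968) = (2*Y)/(-1968 + Y) = 2*Y/(-1968 + Y))
1/(W(-146 - 1*(-7), 146) + I(157)) = 1/((-735 + (-146 - 1*(-7))) + 2*157/(-1968 + 157)) = 1/((-735 + (-146 + 7)) + 2*157/(-1811)) = 1/((-735 - 139) + 2*157*(-1/1811)) = 1/(-874 - 314/1811) = 1/(-1583128/1811) = -1811/1583128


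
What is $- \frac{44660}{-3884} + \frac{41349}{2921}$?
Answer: $\frac{72762844}{2836291} \approx 25.654$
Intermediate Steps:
$- \frac{44660}{-3884} + \frac{41349}{2921} = \left(-44660\right) \left(- \frac{1}{3884}\right) + 41349 \cdot \frac{1}{2921} = \frac{11165}{971} + \frac{41349}{2921} = \frac{72762844}{2836291}$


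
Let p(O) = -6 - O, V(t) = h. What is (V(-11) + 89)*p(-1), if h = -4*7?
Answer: -305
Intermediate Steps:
h = -28
V(t) = -28
(V(-11) + 89)*p(-1) = (-28 + 89)*(-6 - 1*(-1)) = 61*(-6 + 1) = 61*(-5) = -305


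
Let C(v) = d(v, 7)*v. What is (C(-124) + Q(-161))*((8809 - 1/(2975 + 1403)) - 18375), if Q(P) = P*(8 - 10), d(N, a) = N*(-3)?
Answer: 959176471947/2189 ≈ 4.3818e+8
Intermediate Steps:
d(N, a) = -3*N
C(v) = -3*v**2 (C(v) = (-3*v)*v = -3*v**2)
Q(P) = -2*P (Q(P) = P*(-2) = -2*P)
(C(-124) + Q(-161))*((8809 - 1/(2975 + 1403)) - 18375) = (-3*(-124)**2 - 2*(-161))*((8809 - 1/(2975 + 1403)) - 18375) = (-3*15376 + 322)*((8809 - 1/4378) - 18375) = (-46128 + 322)*((8809 - 1*1/4378) - 18375) = -45806*((8809 - 1/4378) - 18375) = -45806*(38565801/4378 - 18375) = -45806*(-41879949/4378) = 959176471947/2189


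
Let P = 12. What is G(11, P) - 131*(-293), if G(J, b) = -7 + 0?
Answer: 38376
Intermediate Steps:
G(J, b) = -7
G(11, P) - 131*(-293) = -7 - 131*(-293) = -7 + 38383 = 38376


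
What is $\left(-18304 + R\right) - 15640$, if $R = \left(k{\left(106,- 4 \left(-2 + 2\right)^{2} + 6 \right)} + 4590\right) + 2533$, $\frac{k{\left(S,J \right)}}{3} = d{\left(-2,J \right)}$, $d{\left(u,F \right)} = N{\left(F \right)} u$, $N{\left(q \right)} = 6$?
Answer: $-26857$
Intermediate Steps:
$d{\left(u,F \right)} = 6 u$
$k{\left(S,J \right)} = -36$ ($k{\left(S,J \right)} = 3 \cdot 6 \left(-2\right) = 3 \left(-12\right) = -36$)
$R = 7087$ ($R = \left(-36 + 4590\right) + 2533 = 4554 + 2533 = 7087$)
$\left(-18304 + R\right) - 15640 = \left(-18304 + 7087\right) - 15640 = -11217 - 15640 = -26857$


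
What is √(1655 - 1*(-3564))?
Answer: √5219 ≈ 72.243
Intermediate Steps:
√(1655 - 1*(-3564)) = √(1655 + 3564) = √5219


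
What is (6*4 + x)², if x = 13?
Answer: 1369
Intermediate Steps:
(6*4 + x)² = (6*4 + 13)² = (24 + 13)² = 37² = 1369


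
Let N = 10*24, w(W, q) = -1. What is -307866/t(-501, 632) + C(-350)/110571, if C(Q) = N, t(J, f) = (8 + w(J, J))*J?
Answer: 3782432574/43085833 ≈ 87.788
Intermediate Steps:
N = 240
t(J, f) = 7*J (t(J, f) = (8 - 1)*J = 7*J)
C(Q) = 240
-307866/t(-501, 632) + C(-350)/110571 = -307866/(7*(-501)) + 240/110571 = -307866/(-3507) + 240*(1/110571) = -307866*(-1/3507) + 80/36857 = 102622/1169 + 80/36857 = 3782432574/43085833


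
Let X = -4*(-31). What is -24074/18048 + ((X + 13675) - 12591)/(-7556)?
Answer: -25463141/17046336 ≈ -1.4938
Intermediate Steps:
X = 124
-24074/18048 + ((X + 13675) - 12591)/(-7556) = -24074/18048 + ((124 + 13675) - 12591)/(-7556) = -24074*1/18048 + (13799 - 12591)*(-1/7556) = -12037/9024 + 1208*(-1/7556) = -12037/9024 - 302/1889 = -25463141/17046336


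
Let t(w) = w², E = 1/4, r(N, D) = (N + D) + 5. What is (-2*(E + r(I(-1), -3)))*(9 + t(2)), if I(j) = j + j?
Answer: -13/2 ≈ -6.5000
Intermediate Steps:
I(j) = 2*j
r(N, D) = 5 + D + N (r(N, D) = (D + N) + 5 = 5 + D + N)
E = ¼ (E = 1*(¼) = ¼ ≈ 0.25000)
(-2*(E + r(I(-1), -3)))*(9 + t(2)) = (-2*(¼ + (5 - 3 + 2*(-1))))*(9 + 2²) = (-2*(¼ + (5 - 3 - 2)))*(9 + 4) = -2*(¼ + 0)*13 = -2*¼*13 = -½*13 = -13/2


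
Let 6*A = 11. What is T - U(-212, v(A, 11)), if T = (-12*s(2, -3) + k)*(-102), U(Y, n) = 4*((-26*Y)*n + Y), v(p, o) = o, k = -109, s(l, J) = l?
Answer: -228114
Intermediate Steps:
A = 11/6 (A = (⅙)*11 = 11/6 ≈ 1.8333)
U(Y, n) = 4*Y - 104*Y*n (U(Y, n) = 4*(-26*Y*n + Y) = 4*(Y - 26*Y*n) = 4*Y - 104*Y*n)
T = 13566 (T = (-12*2 - 109)*(-102) = (-24 - 109)*(-102) = -133*(-102) = 13566)
T - U(-212, v(A, 11)) = 13566 - 4*(-212)*(1 - 26*11) = 13566 - 4*(-212)*(1 - 286) = 13566 - 4*(-212)*(-285) = 13566 - 1*241680 = 13566 - 241680 = -228114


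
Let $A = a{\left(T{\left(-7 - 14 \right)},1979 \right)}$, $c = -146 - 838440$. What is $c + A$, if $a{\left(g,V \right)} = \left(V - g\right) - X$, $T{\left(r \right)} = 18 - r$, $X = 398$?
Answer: $-837044$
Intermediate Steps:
$a{\left(g,V \right)} = -398 + V - g$ ($a{\left(g,V \right)} = \left(V - g\right) - 398 = -398 + V - g$)
$c = -838586$ ($c = -146 - 838440 = -838586$)
$A = 1542$ ($A = -398 + 1979 - \left(18 - \left(-7 - 14\right)\right) = -398 + 1979 - \left(18 - -21\right) = -398 + 1979 - \left(18 + 21\right) = -398 + 1979 - 39 = 1542$)
$c + A = -838586 + 1542 = -837044$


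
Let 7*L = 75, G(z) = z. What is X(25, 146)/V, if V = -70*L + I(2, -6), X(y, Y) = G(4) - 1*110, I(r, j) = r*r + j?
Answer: 53/376 ≈ 0.14096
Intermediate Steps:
I(r, j) = j + r² (I(r, j) = r² + j = j + r²)
L = 75/7 (L = (⅐)*75 = 75/7 ≈ 10.714)
X(y, Y) = -106 (X(y, Y) = 4 - 1*110 = 4 - 110 = -106)
V = -752 (V = -70*75/7 + (-6 + 2²) = -750 + (-6 + 4) = -750 - 2 = -752)
X(25, 146)/V = -106/(-752) = -106*(-1/752) = 53/376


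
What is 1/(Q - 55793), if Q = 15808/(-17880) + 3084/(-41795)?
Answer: -18682365/1042363086377 ≈ -1.7923e-5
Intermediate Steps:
Q = -17895932/18682365 (Q = 15808*(-1/17880) + 3084*(-1/41795) = -1976/2235 - 3084/41795 = -17895932/18682365 ≈ -0.95790)
1/(Q - 55793) = 1/(-17895932/18682365 - 55793) = 1/(-1042363086377/18682365) = -18682365/1042363086377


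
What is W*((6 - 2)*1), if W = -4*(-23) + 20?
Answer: 448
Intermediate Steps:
W = 112 (W = 92 + 20 = 112)
W*((6 - 2)*1) = 112*((6 - 2)*1) = 112*(4*1) = 112*4 = 448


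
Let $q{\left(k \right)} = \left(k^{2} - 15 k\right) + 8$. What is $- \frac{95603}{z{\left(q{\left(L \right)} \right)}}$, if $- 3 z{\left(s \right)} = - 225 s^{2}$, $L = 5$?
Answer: $- \frac{95603}{132300} \approx -0.72262$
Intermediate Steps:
$q{\left(k \right)} = 8 + k^{2} - 15 k$
$z{\left(s \right)} = 75 s^{2}$ ($z{\left(s \right)} = - \frac{\left(-225\right) s^{2}}{3} = 75 s^{2}$)
$- \frac{95603}{z{\left(q{\left(L \right)} \right)}} = - \frac{95603}{75 \left(8 + 5^{2} - 75\right)^{2}} = - \frac{95603}{75 \left(8 + 25 - 75\right)^{2}} = - \frac{95603}{75 \left(-42\right)^{2}} = - \frac{95603}{75 \cdot 1764} = - \frac{95603}{132300}$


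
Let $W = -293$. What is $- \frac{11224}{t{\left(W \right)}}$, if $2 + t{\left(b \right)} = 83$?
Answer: $- \frac{11224}{81} \approx -138.57$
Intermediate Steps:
$t{\left(b \right)} = 81$ ($t{\left(b \right)} = -2 + 83 = 81$)
$- \frac{11224}{t{\left(W \right)}} = - \frac{11224}{81}$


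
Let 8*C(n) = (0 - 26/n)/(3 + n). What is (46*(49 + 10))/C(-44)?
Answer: -19584224/13 ≈ -1.5065e+6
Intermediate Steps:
C(n) = -13/(4*n*(3 + n)) (C(n) = ((0 - 26/n)/(3 + n))/8 = ((-26/n)/(3 + n))/8 = (-26/(n*(3 + n)))/8 = -13/(4*n*(3 + n)))
(46*(49 + 10))/C(-44) = (46*(49 + 10))/((-13/4/(-44*(3 - 44)))) = (46*59)/((-13/4*(-1/44)/(-41))) = 2714/((-13/4*(-1/44)*(-1/41))) = 2714/(-13/7216) = 2714*(-7216/13) = -19584224/13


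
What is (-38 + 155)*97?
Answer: 11349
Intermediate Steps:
(-38 + 155)*97 = 117*97 = 11349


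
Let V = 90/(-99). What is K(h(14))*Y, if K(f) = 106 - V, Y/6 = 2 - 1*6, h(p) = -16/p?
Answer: -28224/11 ≈ -2565.8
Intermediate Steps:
V = -10/11 (V = 90*(-1/99) = -10/11 ≈ -0.90909)
Y = -24 (Y = 6*(2 - 1*6) = 6*(2 - 6) = 6*(-4) = -24)
K(f) = 1176/11 (K(f) = 106 - 1*(-10/11) = 106 + 10/11 = 1176/11)
K(h(14))*Y = (1176/11)*(-24) = -28224/11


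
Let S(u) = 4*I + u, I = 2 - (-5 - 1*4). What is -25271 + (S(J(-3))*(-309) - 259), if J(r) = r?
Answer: -38199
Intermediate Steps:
I = 11 (I = 2 - (-5 - 4) = 2 - 1*(-9) = 2 + 9 = 11)
S(u) = 44 + u (S(u) = 4*11 + u = 44 + u)
-25271 + (S(J(-3))*(-309) - 259) = -25271 + ((44 - 3)*(-309) - 259) = -25271 + (41*(-309) - 259) = -25271 + (-12669 - 259) = -25271 - 12928 = -38199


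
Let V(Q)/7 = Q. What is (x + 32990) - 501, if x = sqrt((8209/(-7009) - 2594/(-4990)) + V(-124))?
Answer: 32489 + I*sqrt(265643215290897510)/17487455 ≈ 32489.0 + 29.473*I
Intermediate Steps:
V(Q) = 7*Q
x = I*sqrt(265643215290897510)/17487455 (x = sqrt((8209/(-7009) - 2594/(-4990)) + 7*(-124)) = sqrt((8209*(-1/7009) - 2594*(-1/4990)) - 868) = sqrt((-8209/7009 + 1297/2495) - 868) = sqrt(-11390782/17487455 - 868) = sqrt(-15190501722/17487455) = I*sqrt(265643215290897510)/17487455 ≈ 29.473*I)
(x + 32990) - 501 = (I*sqrt(265643215290897510)/17487455 + 32990) - 501 = (32990 + I*sqrt(265643215290897510)/17487455) - 501 = 32489 + I*sqrt(265643215290897510)/17487455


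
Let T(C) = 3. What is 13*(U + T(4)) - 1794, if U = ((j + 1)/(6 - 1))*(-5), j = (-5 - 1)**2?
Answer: -2236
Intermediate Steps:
j = 36 (j = (-6)**2 = 36)
U = -37 (U = ((36 + 1)/(6 - 1))*(-5) = (37/5)*(-5) = -37)
13*(U + T(4)) - 1794 = 13*(-37 + 3) - 1794 = 13*(-34) - 1794 = -442 - 1794 = -2236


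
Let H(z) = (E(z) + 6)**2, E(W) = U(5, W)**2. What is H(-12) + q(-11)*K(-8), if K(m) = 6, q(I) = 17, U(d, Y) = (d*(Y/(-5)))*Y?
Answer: 430230666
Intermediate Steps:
U(d, Y) = -d*Y**2/5 (U(d, Y) = (d*(Y*(-1/5)))*Y = (d*(-Y/5))*Y = (-Y*d/5)*Y = -d*Y**2/5)
E(W) = W**4 (E(W) = (-1/5*5*W**2)**2 = (-W**2)**2 = W**4)
H(z) = (6 + z**4)**2 (H(z) = (z**4 + 6)**2 = (6 + z**4)**2)
H(-12) + q(-11)*K(-8) = (6 + (-12)**4)**2 + 17*6 = (6 + 20736)**2 + 102 = 20742**2 + 102 = 430230564 + 102 = 430230666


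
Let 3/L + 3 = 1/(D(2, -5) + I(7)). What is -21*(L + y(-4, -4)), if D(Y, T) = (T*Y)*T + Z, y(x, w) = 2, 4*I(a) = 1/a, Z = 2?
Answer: -90615/4343 ≈ -20.865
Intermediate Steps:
I(a) = 1/(4*a)
D(Y, T) = 2 + Y*T² (D(Y, T) = (T*Y)*T + 2 = Y*T² + 2 = 2 + Y*T²)
L = -4371/4343 (L = 3/(-3 + 1/((2 + 2*(-5)²) + (¼)/7)) = 3/(-3 + 1/((2 + 2*25) + (¼)*(⅐))) = 3/(-3 + 1/((2 + 50) + 1/28)) = 3/(-3 + 1/(52 + 1/28)) = 3/(-3 + 1/(1457/28)) = 3/(-3 + 28/1457) = 3/(-4343/1457) = 3*(-1457/4343) = -4371/4343 ≈ -1.0064)
-21*(L + y(-4, -4)) = -21*(-4371/4343 + 2) = -21*4315/4343 = -90615/4343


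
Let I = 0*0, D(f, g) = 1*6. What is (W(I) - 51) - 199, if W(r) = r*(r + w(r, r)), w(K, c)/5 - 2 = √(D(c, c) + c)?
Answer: -250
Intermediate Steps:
D(f, g) = 6
I = 0
w(K, c) = 10 + 5*√(6 + c)
W(r) = r*(10 + r + 5*√(6 + r)) (W(r) = r*(r + (10 + 5*√(6 + r))) = r*(10 + r + 5*√(6 + r)))
(W(I) - 51) - 199 = (0*(10 + 0 + 5*√(6 + 0)) - 51) - 199 = (0*(10 + 0 + 5*√6) - 51) - 199 = (0*(10 + 5*√6) - 51) - 199 = (0 - 51) - 199 = -51 - 199 = -250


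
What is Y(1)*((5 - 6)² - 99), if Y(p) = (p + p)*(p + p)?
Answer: -392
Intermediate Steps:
Y(p) = 4*p² (Y(p) = (2*p)*(2*p) = 4*p²)
Y(1)*((5 - 6)² - 99) = (4*1²)*((5 - 6)² - 99) = (4*1)*((-1)² - 99) = 4*(1 - 99) = 4*(-98) = -392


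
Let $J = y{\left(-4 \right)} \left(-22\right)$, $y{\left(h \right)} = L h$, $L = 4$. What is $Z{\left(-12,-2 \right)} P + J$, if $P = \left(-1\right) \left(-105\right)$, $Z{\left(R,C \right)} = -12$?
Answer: $-908$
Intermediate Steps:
$y{\left(h \right)} = 4 h$
$P = 105$
$J = 352$ ($J = 4 \left(-4\right) \left(-22\right) = \left(-16\right) \left(-22\right) = 352$)
$Z{\left(-12,-2 \right)} P + J = \left(-12\right) 105 + 352 = -1260 + 352 = -908$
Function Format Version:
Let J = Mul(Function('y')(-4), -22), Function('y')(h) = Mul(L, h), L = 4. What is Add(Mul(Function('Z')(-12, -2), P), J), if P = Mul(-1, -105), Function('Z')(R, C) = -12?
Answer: -908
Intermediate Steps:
Function('y')(h) = Mul(4, h)
P = 105
J = 352 (J = Mul(Mul(4, -4), -22) = Mul(-16, -22) = 352)
Add(Mul(Function('Z')(-12, -2), P), J) = Add(Mul(-12, 105), 352) = Add(-1260, 352) = -908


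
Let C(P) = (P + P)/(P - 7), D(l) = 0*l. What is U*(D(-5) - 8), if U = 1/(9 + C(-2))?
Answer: -72/85 ≈ -0.84706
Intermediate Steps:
D(l) = 0
C(P) = 2*P/(-7 + P) (C(P) = (2*P)/(-7 + P) = 2*P/(-7 + P))
U = 9/85 (U = 1/(9 + 2*(-2)/(-7 - 2)) = 1/(9 + 2*(-2)/(-9)) = 1/(9 + 2*(-2)*(-⅑)) = 1/(9 + 4/9) = 1/(85/9) = 9/85 ≈ 0.10588)
U*(D(-5) - 8) = 9*(0 - 8)/85 = (9/85)*(-8) = -72/85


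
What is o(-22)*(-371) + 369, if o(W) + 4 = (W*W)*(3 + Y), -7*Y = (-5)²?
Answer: 104461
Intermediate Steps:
Y = -25/7 (Y = -⅐*(-5)² = -⅐*25 = -25/7 ≈ -3.5714)
o(W) = -4 - 4*W²/7 (o(W) = -4 + (W*W)*(3 - 25/7) = -4 + W²*(-4/7) = -4 - 4*W²/7)
o(-22)*(-371) + 369 = (-4 - 4/7*(-22)²)*(-371) + 369 = (-4 - 4/7*484)*(-371) + 369 = (-4 - 1936/7)*(-371) + 369 = -1964/7*(-371) + 369 = 104092 + 369 = 104461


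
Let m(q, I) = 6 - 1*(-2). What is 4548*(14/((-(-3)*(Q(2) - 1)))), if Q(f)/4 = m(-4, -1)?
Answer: 21224/31 ≈ 684.65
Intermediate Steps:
m(q, I) = 8 (m(q, I) = 6 + 2 = 8)
Q(f) = 32 (Q(f) = 4*8 = 32)
4548*(14/((-(-3)*(Q(2) - 1)))) = 4548*(14/((-(-3)*(32 - 1)))) = 4548*(14/((-(-3)*31))) = 4548*(14/((-1*(-93)))) = 4548*(14/93) = 21224/31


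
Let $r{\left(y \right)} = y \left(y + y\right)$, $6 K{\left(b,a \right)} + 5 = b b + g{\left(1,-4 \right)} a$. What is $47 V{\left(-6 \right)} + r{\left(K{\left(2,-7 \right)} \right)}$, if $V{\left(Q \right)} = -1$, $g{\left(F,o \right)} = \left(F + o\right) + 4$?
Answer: $- \frac{391}{9} \approx -43.444$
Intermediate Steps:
$g{\left(F,o \right)} = 4 + F + o$
$K{\left(b,a \right)} = - \frac{5}{6} + \frac{a}{6} + \frac{b^{2}}{6}$ ($K{\left(b,a \right)} = - \frac{5}{6} + \frac{b b + \left(4 + 1 - 4\right) a}{6} = - \frac{5}{6} + \frac{b^{2} + 1 a}{6} = - \frac{5}{6} + \frac{b^{2} + a}{6} = - \frac{5}{6} + \frac{a + b^{2}}{6} = - \frac{5}{6} + \left(\frac{a}{6} + \frac{b^{2}}{6}\right) = - \frac{5}{6} + \frac{a}{6} + \frac{b^{2}}{6}$)
$r{\left(y \right)} = 2 y^{2}$ ($r{\left(y \right)} = y 2 y = 2 y^{2}$)
$47 V{\left(-6 \right)} + r{\left(K{\left(2,-7 \right)} \right)} = 47 \left(-1\right) + 2 \left(- \frac{5}{6} + \frac{1}{6} \left(-7\right) + \frac{2^{2}}{6}\right)^{2} = -47 + 2 \left(- \frac{5}{6} - \frac{7}{6} + \frac{1}{6} \cdot 4\right)^{2} = -47 + 2 \left(- \frac{5}{6} - \frac{7}{6} + \frac{2}{3}\right)^{2} = -47 + 2 \left(- \frac{4}{3}\right)^{2} = -47 + 2 \cdot \frac{16}{9} = -47 + \frac{32}{9} = - \frac{391}{9}$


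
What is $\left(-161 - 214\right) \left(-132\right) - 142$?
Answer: $49358$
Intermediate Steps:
$\left(-161 - 214\right) \left(-132\right) - 142 = \left(-375\right) \left(-132\right) - 142 = 49500 - 142 = 49358$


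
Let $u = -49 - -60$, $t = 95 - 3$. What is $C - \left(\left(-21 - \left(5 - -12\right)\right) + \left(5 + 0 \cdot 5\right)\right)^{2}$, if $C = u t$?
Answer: $-77$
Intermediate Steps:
$t = 92$ ($t = 95 - 3 = 92$)
$u = 11$ ($u = -49 + 60 = 11$)
$C = 1012$ ($C = 11 \cdot 92 = 1012$)
$C - \left(\left(-21 - \left(5 - -12\right)\right) + \left(5 + 0 \cdot 5\right)\right)^{2} = 1012 - \left(\left(-21 - \left(5 - -12\right)\right) + \left(5 + 0 \cdot 5\right)\right)^{2} = 1012 - \left(\left(-21 - \left(5 + 12\right)\right) + \left(5 + 0\right)\right)^{2} = 1012 - \left(\left(-21 - 17\right) + 5\right)^{2} = 1012 - \left(-38 + 5\right)^{2} = 1012 - \left(-33\right)^{2} = 1012 - 1089 = -77$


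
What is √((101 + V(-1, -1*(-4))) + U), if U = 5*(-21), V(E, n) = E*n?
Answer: 2*I*√2 ≈ 2.8284*I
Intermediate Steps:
U = -105
√((101 + V(-1, -1*(-4))) + U) = √((101 - (-1)*(-4)) - 105) = √((101 - 1*4) - 105) = √((101 - 4) - 105) = √(97 - 105) = √(-8) = 2*I*√2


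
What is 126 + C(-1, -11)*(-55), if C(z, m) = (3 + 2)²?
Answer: -1249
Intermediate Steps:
C(z, m) = 25 (C(z, m) = 5² = 25)
126 + C(-1, -11)*(-55) = 126 + 25*(-55) = 126 - 1375 = -1249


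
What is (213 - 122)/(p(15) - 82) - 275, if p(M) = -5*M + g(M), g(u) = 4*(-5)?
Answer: -48766/177 ≈ -275.51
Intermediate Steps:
g(u) = -20
p(M) = -20 - 5*M (p(M) = -5*M - 20 = -20 - 5*M)
(213 - 122)/(p(15) - 82) - 275 = (213 - 122)/((-20 - 5*15) - 82) - 275 = 91/((-20 - 75) - 82) - 275 = 91/(-95 - 82) - 275 = 91/(-177) - 275 = 91*(-1/177) - 275 = -91/177 - 275 = -48766/177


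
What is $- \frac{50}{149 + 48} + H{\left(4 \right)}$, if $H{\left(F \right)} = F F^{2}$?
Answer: $\frac{12558}{197} \approx 63.746$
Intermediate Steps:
$H{\left(F \right)} = F^{3}$
$- \frac{50}{149 + 48} + H{\left(4 \right)} = - \frac{50}{149 + 48} + 4^{3} = - \frac{50}{197} + 64 = \frac{12558}{197}$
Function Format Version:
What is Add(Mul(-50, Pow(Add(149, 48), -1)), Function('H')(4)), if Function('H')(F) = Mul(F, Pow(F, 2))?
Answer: Rational(12558, 197) ≈ 63.746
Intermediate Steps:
Function('H')(F) = Pow(F, 3)
Add(Mul(-50, Pow(Add(149, 48), -1)), Function('H')(4)) = Add(Mul(-50, Pow(Add(149, 48), -1)), Pow(4, 3)) = Add(Mul(-50, Pow(197, -1)), 64) = Add(Mul(-50, Rational(1, 197)), 64) = Add(Rational(-50, 197), 64) = Rational(12558, 197)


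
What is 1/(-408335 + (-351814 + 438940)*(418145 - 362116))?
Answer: 1/4881174319 ≈ 2.0487e-10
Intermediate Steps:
1/(-408335 + (-351814 + 438940)*(418145 - 362116)) = 1/(-408335 + 87126*56029) = 1/(-408335 + 4881582654) = 1/4881174319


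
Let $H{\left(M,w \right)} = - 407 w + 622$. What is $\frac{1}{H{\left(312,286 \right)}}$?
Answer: $- \frac{1}{115780} \approx -8.6371 \cdot 10^{-6}$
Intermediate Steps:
$H{\left(M,w \right)} = 622 - 407 w$
$\frac{1}{H{\left(312,286 \right)}} = \frac{1}{622 - 116402} = \frac{1}{-115780} = - \frac{1}{115780}$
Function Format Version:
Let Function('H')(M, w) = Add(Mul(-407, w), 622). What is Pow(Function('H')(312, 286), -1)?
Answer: Rational(-1, 115780) ≈ -8.6371e-6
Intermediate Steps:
Function('H')(M, w) = Add(622, Mul(-407, w))
Pow(Function('H')(312, 286), -1) = Pow(Add(622, Mul(-407, 286)), -1) = Pow(Add(622, -116402), -1) = Pow(-115780, -1) = Rational(-1, 115780)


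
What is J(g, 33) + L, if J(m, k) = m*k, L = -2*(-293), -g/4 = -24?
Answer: 3754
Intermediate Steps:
g = 96 (g = -4*(-24) = 96)
L = 586
J(m, k) = k*m
J(g, 33) + L = 33*96 + 586 = 3168 + 586 = 3754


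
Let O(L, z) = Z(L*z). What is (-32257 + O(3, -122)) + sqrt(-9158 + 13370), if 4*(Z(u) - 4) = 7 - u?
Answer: -128639/4 + 18*sqrt(13) ≈ -32095.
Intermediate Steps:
Z(u) = 23/4 - u/4 (Z(u) = 4 + (7 - u)/4 = 4 + (7/4 - u/4) = 23/4 - u/4)
O(L, z) = 23/4 - L*z/4
(-32257 + O(3, -122)) + sqrt(-9158 + 13370) = (-32257 + (23/4 - 1/4*3*(-122))) + sqrt(-9158 + 13370) = (-32257 + (23/4 + 183/2)) + sqrt(4212) = (-32257 + 389/4) + 18*sqrt(13) = -128639/4 + 18*sqrt(13)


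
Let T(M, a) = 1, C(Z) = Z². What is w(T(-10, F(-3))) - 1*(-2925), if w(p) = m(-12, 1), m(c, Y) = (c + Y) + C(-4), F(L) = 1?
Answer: 2930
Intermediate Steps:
m(c, Y) = 16 + Y + c (m(c, Y) = (c + Y) + (-4)² = (Y + c) + 16 = 16 + Y + c)
w(p) = 5 (w(p) = 16 + 1 - 12 = 5)
w(T(-10, F(-3))) - 1*(-2925) = 5 - 1*(-2925) = 5 + 2925 = 2930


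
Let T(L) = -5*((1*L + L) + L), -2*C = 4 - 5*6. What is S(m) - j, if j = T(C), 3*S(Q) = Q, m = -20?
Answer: 565/3 ≈ 188.33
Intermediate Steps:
S(Q) = Q/3
C = 13 (C = -(4 - 5*6)/2 = -(4 - 30)/2 = -1/2*(-26) = 13)
T(L) = -15*L (T(L) = -5*((L + L) + L) = -5*(2*L + L) = -15*L)
j = -195 (j = -15*13 = -195)
S(m) - j = (1/3)*(-20) - 1*(-195) = -20/3 + 195 = 565/3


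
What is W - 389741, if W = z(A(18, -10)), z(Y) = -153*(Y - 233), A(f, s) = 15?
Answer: -356387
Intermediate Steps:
z(Y) = 35649 - 153*Y (z(Y) = -153*(-233 + Y) = 35649 - 153*Y)
W = 33354 (W = 35649 - 153*15 = 35649 - 2295 = 33354)
W - 389741 = 33354 - 389741 = -356387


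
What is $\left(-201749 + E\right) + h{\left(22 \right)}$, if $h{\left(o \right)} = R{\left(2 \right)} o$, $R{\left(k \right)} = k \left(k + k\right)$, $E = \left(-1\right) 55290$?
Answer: $-256863$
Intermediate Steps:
$E = -55290$
$R{\left(k \right)} = 2 k^{2}$ ($R{\left(k \right)} = k 2 k = 2 k^{2}$)
$h{\left(o \right)} = 8 o$ ($h{\left(o \right)} = 2 \cdot 2^{2} o = 2 \cdot 4 o = 8 o$)
$\left(-201749 + E\right) + h{\left(22 \right)} = \left(-201749 - 55290\right) + 8 \cdot 22 = -257039 + 176 = -256863$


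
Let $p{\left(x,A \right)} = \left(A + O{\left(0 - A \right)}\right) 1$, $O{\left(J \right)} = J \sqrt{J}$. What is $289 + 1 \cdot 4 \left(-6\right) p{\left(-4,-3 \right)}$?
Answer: $361 - 72 \sqrt{3} \approx 236.29$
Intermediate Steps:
$O{\left(J \right)} = J^{\frac{3}{2}}$
$p{\left(x,A \right)} = A + \left(- A\right)^{\frac{3}{2}}$ ($p{\left(x,A \right)} = \left(A + \left(0 - A\right)^{\frac{3}{2}}\right) 1 = \left(A + \left(- A\right)^{\frac{3}{2}}\right) 1 = A + \left(- A\right)^{\frac{3}{2}}$)
$289 + 1 \cdot 4 \left(-6\right) p{\left(-4,-3 \right)} = 289 + 1 \cdot 4 \left(-6\right) \left(-3 + \left(\left(-1\right) \left(-3\right)\right)^{\frac{3}{2}}\right) = 289 + 1 \left(- 24 \left(-3 + 3^{\frac{3}{2}}\right)\right) = 289 + 1 \left(- 24 \left(-3 + 3 \sqrt{3}\right)\right) = 289 + 1 \left(72 - 72 \sqrt{3}\right) = 289 + \left(72 - 72 \sqrt{3}\right) = 361 - 72 \sqrt{3}$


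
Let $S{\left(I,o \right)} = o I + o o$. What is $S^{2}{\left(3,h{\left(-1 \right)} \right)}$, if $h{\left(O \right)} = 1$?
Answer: $16$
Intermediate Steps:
$S{\left(I,o \right)} = o^{2} + I o$ ($S{\left(I,o \right)} = I o + o^{2} = o^{2} + I o$)
$S^{2}{\left(3,h{\left(-1 \right)} \right)} = \left(1 \left(3 + 1\right)\right)^{2} = \left(1 \cdot 4\right)^{2} = 4^{2} = 16$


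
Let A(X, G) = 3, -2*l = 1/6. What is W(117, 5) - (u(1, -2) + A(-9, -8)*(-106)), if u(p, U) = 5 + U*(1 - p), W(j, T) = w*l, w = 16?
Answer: 935/3 ≈ 311.67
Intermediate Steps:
l = -1/12 (l = -½/6 = -½*⅙ = -1/12 ≈ -0.083333)
W(j, T) = -4/3 (W(j, T) = 16*(-1/12) = -4/3)
W(117, 5) - (u(1, -2) + A(-9, -8)*(-106)) = -4/3 - ((5 - 2 - 1*(-2)*1) + 3*(-106)) = -4/3 - ((5 - 2 + 2) - 318) = -4/3 - (5 - 318) = -4/3 - 1*(-313) = -4/3 + 313 = 935/3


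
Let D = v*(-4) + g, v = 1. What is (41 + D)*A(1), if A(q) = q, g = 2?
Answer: 39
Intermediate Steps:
D = -2 (D = 1*(-4) + 2 = -4 + 2 = -2)
(41 + D)*A(1) = (41 - 2)*1 = 39*1 = 39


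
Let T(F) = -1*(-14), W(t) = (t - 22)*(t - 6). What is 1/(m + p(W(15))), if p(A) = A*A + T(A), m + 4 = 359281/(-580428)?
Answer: 580428/2309163731 ≈ 0.00025136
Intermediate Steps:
W(t) = (-22 + t)*(-6 + t)
T(F) = 14
m = -2680993/580428 (m = -4 + 359281/(-580428) = -4 + 359281*(-1/580428) = -4 - 359281/580428 = -2680993/580428 ≈ -4.6190)
p(A) = 14 + A**2 (p(A) = A*A + 14 = A**2 + 14 = 14 + A**2)
1/(m + p(W(15))) = 1/(-2680993/580428 + (14 + (132 + 15**2 - 28*15)**2)) = 1/(-2680993/580428 + (14 + (132 + 225 - 420)**2)) = 1/(-2680993/580428 + (14 + (-63)**2)) = 1/(-2680993/580428 + (14 + 3969)) = 1/(-2680993/580428 + 3983) = 1/(2309163731/580428) = 580428/2309163731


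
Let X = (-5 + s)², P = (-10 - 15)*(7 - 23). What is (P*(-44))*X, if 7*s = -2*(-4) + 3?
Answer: -10137600/49 ≈ -2.0689e+5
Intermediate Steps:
s = 11/7 (s = (-2*(-4) + 3)/7 = (8 + 3)/7 = (⅐)*11 = 11/7 ≈ 1.5714)
P = 400 (P = -25*(-16) = 400)
X = 576/49 (X = (-5 + 11/7)² = (-24/7)² = 576/49 ≈ 11.755)
(P*(-44))*X = (400*(-44))*(576/49) = -17600*576/49 = -10137600/49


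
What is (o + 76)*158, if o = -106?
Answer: -4740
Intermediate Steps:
(o + 76)*158 = (-106 + 76)*158 = -30*158 = -4740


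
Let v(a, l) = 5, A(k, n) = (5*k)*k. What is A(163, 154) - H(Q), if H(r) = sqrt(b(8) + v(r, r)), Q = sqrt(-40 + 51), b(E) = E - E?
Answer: 132845 - sqrt(5) ≈ 1.3284e+5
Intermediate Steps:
b(E) = 0
A(k, n) = 5*k**2
Q = sqrt(11) ≈ 3.3166
H(r) = sqrt(5) (H(r) = sqrt(0 + 5) = sqrt(5))
A(163, 154) - H(Q) = 5*163**2 - sqrt(5) = 5*26569 - sqrt(5) = 132845 - sqrt(5)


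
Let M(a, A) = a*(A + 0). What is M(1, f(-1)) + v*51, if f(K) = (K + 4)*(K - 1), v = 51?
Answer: 2595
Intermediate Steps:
f(K) = (-1 + K)*(4 + K) (f(K) = (4 + K)*(-1 + K) = (-1 + K)*(4 + K))
M(a, A) = A*a (M(a, A) = a*A = A*a)
M(1, f(-1)) + v*51 = (-4 + (-1)**2 + 3*(-1))*1 + 51*51 = (-4 + 1 - 3)*1 + 2601 = -6*1 + 2601 = -6 + 2601 = 2595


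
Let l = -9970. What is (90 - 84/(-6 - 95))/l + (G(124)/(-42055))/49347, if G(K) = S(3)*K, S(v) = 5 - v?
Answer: -380778852407/41795056859049 ≈ -0.0091106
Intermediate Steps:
G(K) = 2*K (G(K) = (5 - 1*3)*K = (5 - 3)*K = 2*K)
(90 - 84/(-6 - 95))/l + (G(124)/(-42055))/49347 = (90 - 84/(-6 - 95))/(-9970) + ((2*124)/(-42055))/49347 = (90 - 84/(-101))*(-1/9970) + (248*(-1/42055))*(1/49347) = (90 - 1/101*(-84))*(-1/9970) - 248/42055*1/49347 = (90 + 84/101)*(-1/9970) - 248/2075288085 = (9174/101)*(-1/9970) - 248/2075288085 = -4587/503485 - 248/2075288085 = -380778852407/41795056859049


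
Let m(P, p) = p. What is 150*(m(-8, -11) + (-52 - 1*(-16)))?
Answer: -7050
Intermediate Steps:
150*(m(-8, -11) + (-52 - 1*(-16))) = 150*(-11 + (-52 - 1*(-16))) = 150*(-11 + (-52 + 16)) = 150*(-11 - 36) = 150*(-47) = -7050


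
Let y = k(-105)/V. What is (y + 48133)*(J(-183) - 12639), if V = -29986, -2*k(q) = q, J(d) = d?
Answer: -18506198848281/29986 ≈ -6.1716e+8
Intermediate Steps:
k(q) = -q/2
y = -105/59972 (y = -½*(-105)/(-29986) = (105/2)*(-1/29986) = -105/59972 ≈ -0.0017508)
(y + 48133)*(J(-183) - 12639) = (-105/59972 + 48133)*(-183 - 12639) = (2886632171/59972)*(-12822) = -18506198848281/29986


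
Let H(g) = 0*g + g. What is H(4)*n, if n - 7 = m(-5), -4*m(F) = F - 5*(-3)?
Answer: 18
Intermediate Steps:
m(F) = -15/4 - F/4 (m(F) = -(F - 5*(-3))/4 = -(F + 15)/4 = -(15 + F)/4 = -15/4 - F/4)
n = 9/2 (n = 7 + (-15/4 - 1/4*(-5)) = 7 + (-15/4 + 5/4) = 7 - 5/2 = 9/2 ≈ 4.5000)
H(g) = g (H(g) = 0 + g = g)
H(4)*n = 4*(9/2) = 18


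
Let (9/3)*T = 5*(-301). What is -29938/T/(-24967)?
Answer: -89814/37575335 ≈ -0.0023902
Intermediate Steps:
T = -1505/3 (T = (5*(-301))/3 = (⅓)*(-1505) = -1505/3 ≈ -501.67)
-29938/T/(-24967) = -29938/(-1505/3)/(-24967) = -29938*(-3/1505)*(-1/24967) = (89814/1505)*(-1/24967) = -89814/37575335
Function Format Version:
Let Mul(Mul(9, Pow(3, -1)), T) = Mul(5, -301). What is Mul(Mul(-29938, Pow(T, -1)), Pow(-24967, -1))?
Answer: Rational(-89814, 37575335) ≈ -0.0023902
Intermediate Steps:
T = Rational(-1505, 3) (T = Mul(Rational(1, 3), Mul(5, -301)) = Mul(Rational(1, 3), -1505) = Rational(-1505, 3) ≈ -501.67)
Mul(Mul(-29938, Pow(T, -1)), Pow(-24967, -1)) = Mul(Mul(-29938, Pow(Rational(-1505, 3), -1)), Pow(-24967, -1)) = Mul(Mul(-29938, Rational(-3, 1505)), Rational(-1, 24967)) = Mul(Rational(89814, 1505), Rational(-1, 24967)) = Rational(-89814, 37575335)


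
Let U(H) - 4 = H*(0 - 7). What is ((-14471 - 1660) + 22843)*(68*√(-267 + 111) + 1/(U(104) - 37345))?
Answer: -6712/38069 + 912832*I*√39 ≈ -0.17631 + 5.7006e+6*I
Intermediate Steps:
U(H) = 4 - 7*H (U(H) = 4 + H*(0 - 7) = 4 + H*(-7) = 4 - 7*H)
((-14471 - 1660) + 22843)*(68*√(-267 + 111) + 1/(U(104) - 37345)) = ((-14471 - 1660) + 22843)*(68*√(-267 + 111) + 1/((4 - 7*104) - 37345)) = (-16131 + 22843)*(68*√(-156) + 1/((4 - 728) - 37345)) = 6712*(68*(2*I*√39) + 1/(-724 - 37345)) = 6712*(136*I*√39 + 1/(-38069)) = 6712*(136*I*√39 - 1/38069) = 6712*(-1/38069 + 136*I*√39) = -6712/38069 + 912832*I*√39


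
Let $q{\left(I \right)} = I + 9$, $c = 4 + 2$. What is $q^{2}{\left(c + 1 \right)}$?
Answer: $256$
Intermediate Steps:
$c = 6$
$q{\left(I \right)} = 9 + I$
$q^{2}{\left(c + 1 \right)} = \left(9 + \left(6 + 1\right)\right)^{2} = \left(9 + 7\right)^{2} = 16^{2} = 256$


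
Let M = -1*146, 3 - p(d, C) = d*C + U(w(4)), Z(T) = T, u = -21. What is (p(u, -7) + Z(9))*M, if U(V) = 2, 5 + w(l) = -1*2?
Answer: 20002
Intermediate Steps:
w(l) = -7 (w(l) = -5 - 1*2 = -5 - 2 = -7)
p(d, C) = 1 - C*d (p(d, C) = 3 - (d*C + 2) = 3 - (C*d + 2) = 3 - (2 + C*d) = 3 + (-2 - C*d) = 1 - C*d)
M = -146
(p(u, -7) + Z(9))*M = ((1 - 1*(-7)*(-21)) + 9)*(-146) = ((1 - 147) + 9)*(-146) = (-146 + 9)*(-146) = -137*(-146) = 20002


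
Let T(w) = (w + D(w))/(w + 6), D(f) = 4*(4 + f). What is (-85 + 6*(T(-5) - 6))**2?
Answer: 30625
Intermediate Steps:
D(f) = 16 + 4*f
T(w) = (16 + 5*w)/(6 + w) (T(w) = (w + (16 + 4*w))/(w + 6) = (16 + 5*w)/(6 + w))
(-85 + 6*(T(-5) - 6))**2 = (-85 + 6*((16 + 5*(-5))/(6 - 5) - 6))**2 = (-85 + 6*((16 - 25)/1 - 6))**2 = (-85 + 6*(1*(-9) - 6))**2 = (-85 + 6*(-9 - 6))**2 = (-85 + 6*(-15))**2 = (-85 - 90)**2 = (-175)**2 = 30625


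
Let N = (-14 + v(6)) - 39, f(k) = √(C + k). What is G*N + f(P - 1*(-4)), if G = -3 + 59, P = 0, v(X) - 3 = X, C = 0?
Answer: -2462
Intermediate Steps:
v(X) = 3 + X
f(k) = √k (f(k) = √(0 + k) = √k)
G = 56
N = -44 (N = (-14 + (3 + 6)) - 39 = (-14 + 9) - 39 = -5 - 39 = -44)
G*N + f(P - 1*(-4)) = 56*(-44) + √(0 - 1*(-4)) = -2464 + √(0 + 4) = -2464 + √4 = -2464 + 2 = -2462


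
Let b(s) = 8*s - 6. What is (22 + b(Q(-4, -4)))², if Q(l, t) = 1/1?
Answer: 576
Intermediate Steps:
Q(l, t) = 1
b(s) = -6 + 8*s
(22 + b(Q(-4, -4)))² = (22 + (-6 + 8*1))² = (22 + (-6 + 8))² = (22 + 2)² = 24² = 576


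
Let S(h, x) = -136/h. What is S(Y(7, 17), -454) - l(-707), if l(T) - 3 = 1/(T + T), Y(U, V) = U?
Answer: -31713/1414 ≈ -22.428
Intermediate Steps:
l(T) = 3 + 1/(2*T) (l(T) = 3 + 1/(T + T) = 3 + 1/(2*T))
S(Y(7, 17), -454) - l(-707) = -136/7 - (3 + (½)/(-707)) = -136*⅐ - (3 + (½)*(-1/707)) = -136/7 - (3 - 1/1414) = -136/7 - 1*4241/1414 = -136/7 - 4241/1414 = -31713/1414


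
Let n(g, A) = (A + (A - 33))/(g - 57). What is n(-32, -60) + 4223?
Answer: 376000/89 ≈ 4224.7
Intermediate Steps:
n(g, A) = (-33 + 2*A)/(-57 + g) (n(g, A) = (A + (-33 + A))/(-57 + g) = (-33 + 2*A)/(-57 + g))
n(-32, -60) + 4223 = (-33 + 2*(-60))/(-57 - 32) + 4223 = (-33 - 120)/(-89) + 4223 = -1/89*(-153) + 4223 = 153/89 + 4223 = 376000/89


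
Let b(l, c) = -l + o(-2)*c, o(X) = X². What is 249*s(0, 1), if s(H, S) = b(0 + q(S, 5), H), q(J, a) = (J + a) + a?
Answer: -2739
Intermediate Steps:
q(J, a) = J + 2*a
b(l, c) = -l + 4*c (b(l, c) = -l + (-2)²*c = -l + 4*c)
s(H, S) = -10 - S + 4*H (s(H, S) = -(0 + (S + 2*5)) + 4*H = -(0 + (S + 10)) + 4*H = -(0 + (10 + S)) + 4*H = -(10 + S) + 4*H = (-10 - S) + 4*H = -10 - S + 4*H)
249*s(0, 1) = 249*(-10 - 1*1 + 4*0) = 249*(-10 - 1 + 0) = 249*(-11) = -2739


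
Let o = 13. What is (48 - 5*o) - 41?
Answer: -58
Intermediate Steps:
(48 - 5*o) - 41 = (48 - 5*13) - 41 = (48 - 65) - 41 = -17 - 41 = -58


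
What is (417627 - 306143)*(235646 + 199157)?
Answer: 48473577652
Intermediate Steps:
(417627 - 306143)*(235646 + 199157) = 111484*434803 = 48473577652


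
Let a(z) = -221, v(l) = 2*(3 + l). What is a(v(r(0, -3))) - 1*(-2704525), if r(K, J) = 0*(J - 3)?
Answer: 2704304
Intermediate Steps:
r(K, J) = 0 (r(K, J) = 0*(-3 + J) = 0)
v(l) = 6 + 2*l
a(v(r(0, -3))) - 1*(-2704525) = -221 - 1*(-2704525) = -221 + 2704525 = 2704304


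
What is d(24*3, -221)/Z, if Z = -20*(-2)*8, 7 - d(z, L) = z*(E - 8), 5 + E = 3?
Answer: 727/320 ≈ 2.2719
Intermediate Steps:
E = -2 (E = -5 + 3 = -2)
d(z, L) = 7 + 10*z (d(z, L) = 7 - z*(-2 - 8) = 7 - z*(-10) = 7 - (-10)*z = 7 + 10*z)
Z = 320 (Z = 40*8 = 320)
d(24*3, -221)/Z = (7 + 10*(24*3))/320 = (7 + 10*72)*(1/320) = (7 + 720)*(1/320) = 727*(1/320) = 727/320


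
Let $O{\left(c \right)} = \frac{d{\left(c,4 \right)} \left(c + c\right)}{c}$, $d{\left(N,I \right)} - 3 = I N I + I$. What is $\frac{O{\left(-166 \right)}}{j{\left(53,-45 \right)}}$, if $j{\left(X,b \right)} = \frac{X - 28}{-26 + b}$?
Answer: $\frac{376158}{25} \approx 15046.0$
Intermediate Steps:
$d{\left(N,I \right)} = 3 + I + N I^{2}$ ($d{\left(N,I \right)} = 3 + \left(I N I + I\right) = 3 + \left(N I^{2} + I\right) = 3 + \left(I + N I^{2}\right) = 3 + I + N I^{2}$)
$j{\left(X,b \right)} = \frac{-28 + X}{-26 + b}$
$O{\left(c \right)} = 14 + 32 c$ ($O{\left(c \right)} = \frac{\left(3 + 4 + c 4^{2}\right) \left(c + c\right)}{c} = \frac{\left(3 + 4 + c 16\right) 2 c}{c} = \frac{\left(3 + 4 + 16 c\right) 2 c}{c} = \frac{\left(7 + 16 c\right) 2 c}{c} = \frac{2 c \left(7 + 16 c\right)}{c} = 14 + 32 c$)
$\frac{O{\left(-166 \right)}}{j{\left(53,-45 \right)}} = \frac{14 + 32 \left(-166\right)}{\frac{1}{-26 - 45} \left(-28 + 53\right)} = \frac{14 - 5312}{\frac{1}{-71} \cdot 25} = - \frac{5298}{\left(- \frac{1}{71}\right) 25} = - \frac{5298}{- \frac{25}{71}} = \left(-5298\right) \left(- \frac{71}{25}\right) = \frac{376158}{25}$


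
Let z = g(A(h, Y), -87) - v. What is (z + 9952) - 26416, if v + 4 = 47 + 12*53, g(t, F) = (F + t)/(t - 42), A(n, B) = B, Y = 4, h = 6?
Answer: -651351/38 ≈ -17141.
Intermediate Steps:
g(t, F) = (F + t)/(-42 + t)
v = 679 (v = -4 + (47 + 12*53) = -4 + (47 + 636) = -4 + 683 = 679)
z = -25719/38 (z = (-87 + 4)/(-42 + 4) - 1*679 = -83/(-38) - 679 = -1/38*(-83) - 679 = 83/38 - 679 = -25719/38 ≈ -676.82)
(z + 9952) - 26416 = (-25719/38 + 9952) - 26416 = 352457/38 - 26416 = -651351/38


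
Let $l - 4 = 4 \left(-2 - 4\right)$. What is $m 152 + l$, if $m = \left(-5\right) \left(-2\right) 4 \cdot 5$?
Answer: $30380$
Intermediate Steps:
$m = 200$ ($m = 10 \cdot 20 = 200$)
$l = -20$ ($l = 4 + 4 \left(-2 - 4\right) = 4 + 4 \left(-6\right) = 4 - 24 = -20$)
$m 152 + l = 200 \cdot 152 - 20 = 30400 - 20 = 30380$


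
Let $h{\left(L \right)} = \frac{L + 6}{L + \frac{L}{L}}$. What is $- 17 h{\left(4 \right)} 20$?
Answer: $-680$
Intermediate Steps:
$h{\left(L \right)} = \frac{6 + L}{1 + L}$ ($h{\left(L \right)} = \frac{6 + L}{L + 1} = \frac{6 + L}{1 + L}$)
$- 17 h{\left(4 \right)} 20 = - 17 \frac{6 + 4}{1 + 4} \cdot 20 = - 17 \cdot \frac{1}{5} \cdot 10 \cdot 20 = \left(-17\right) 2 \cdot 20 = \left(-34\right) 20 = -680$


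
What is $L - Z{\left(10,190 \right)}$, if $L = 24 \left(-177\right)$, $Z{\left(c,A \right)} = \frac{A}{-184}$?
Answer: $- \frac{390721}{92} \approx -4247.0$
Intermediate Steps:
$Z{\left(c,A \right)} = - \frac{A}{184}$ ($Z{\left(c,A \right)} = A \left(- \frac{1}{184}\right) = - \frac{A}{184}$)
$L = -4248$
$L - Z{\left(10,190 \right)} = -4248 - \left(- \frac{1}{184}\right) 190 = -4248 - - \frac{95}{92} = -4248 + \frac{95}{92} = - \frac{390721}{92}$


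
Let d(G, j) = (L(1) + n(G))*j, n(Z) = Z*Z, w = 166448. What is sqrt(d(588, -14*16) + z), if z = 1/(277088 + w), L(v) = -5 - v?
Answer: I*sqrt(952210359581466551)/110884 ≈ 8800.3*I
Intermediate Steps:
n(Z) = Z**2
z = 1/443536 (z = 1/(277088 + 166448) = 1/443536 ≈ 2.2546e-6)
d(G, j) = j*(-6 + G**2) (d(G, j) = ((-5 - 1*1) + G**2)*j = ((-5 - 1) + G**2)*j = (-6 + G**2)*j = j*(-6 + G**2))
sqrt(d(588, -14*16) + z) = sqrt((-14*16)*(-6 + 588**2) + 1/443536) = sqrt(-224*(-6 + 345744) + 1/443536) = sqrt(-224*345738 + 1/443536) = sqrt(-77445312 + 1/443536) = sqrt(-34349783903231/443536) = I*sqrt(952210359581466551)/110884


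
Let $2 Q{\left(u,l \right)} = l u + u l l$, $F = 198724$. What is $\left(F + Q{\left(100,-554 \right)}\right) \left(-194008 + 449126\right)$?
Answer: $3958621105232$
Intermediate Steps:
$Q{\left(u,l \right)} = \frac{l u}{2} + \frac{u l^{2}}{2}$ ($Q{\left(u,l \right)} = \frac{l u + u l l}{2} = \frac{l u + l u l}{2} = \frac{l u + u l^{2}}{2} = \frac{l u}{2} + \frac{u l^{2}}{2}$)
$\left(F + Q{\left(100,-554 \right)}\right) \left(-194008 + 449126\right) = \left(198724 + \frac{1}{2} \left(-554\right) 100 \left(1 - 554\right)\right) \left(-194008 + 449126\right) = \left(198724 + \frac{1}{2} \left(-554\right) 100 \left(-553\right)\right) 255118 = \left(198724 + 15318100\right) 255118 = 15516824 \cdot 255118 = 3958621105232$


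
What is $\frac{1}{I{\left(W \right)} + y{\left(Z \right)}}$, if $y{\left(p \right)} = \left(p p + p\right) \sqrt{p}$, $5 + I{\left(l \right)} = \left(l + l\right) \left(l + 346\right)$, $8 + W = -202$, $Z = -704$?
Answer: $- \frac{57125}{172439536237401} - \frac{3959296 i \sqrt{11}}{172439536237401} \approx -3.3128 \cdot 10^{-10} - 7.6151 \cdot 10^{-8} i$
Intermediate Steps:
$W = -210$ ($W = -8 - 202 = -210$)
$I{\left(l \right)} = -5 + 2 l \left(346 + l\right)$ ($I{\left(l \right)} = -5 + \left(l + l\right) \left(l + 346\right) = -5 + 2 l \left(346 + l\right)$)
$y{\left(p \right)} = \sqrt{p} \left(p + p^{2}\right)$ ($y{\left(p \right)} = \left(p^{2} + p\right) \sqrt{p} = \left(p + p^{2}\right) \sqrt{p} = \sqrt{p} \left(p + p^{2}\right)$)
$\frac{1}{I{\left(W \right)} + y{\left(Z \right)}} = \frac{1}{\left(-5 + 2 \left(-210\right)^{2} + 692 \left(-210\right)\right) + \left(-704\right)^{\frac{3}{2}} \left(1 - 704\right)} = \frac{1}{\left(-5 + 2 \cdot 44100 - 145320\right) + - 5632 i \sqrt{11} \left(-703\right)} = \frac{1}{\left(-5 + 88200 - 145320\right) + 3959296 i \sqrt{11}} = \frac{1}{-57125 + 3959296 i \sqrt{11}}$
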